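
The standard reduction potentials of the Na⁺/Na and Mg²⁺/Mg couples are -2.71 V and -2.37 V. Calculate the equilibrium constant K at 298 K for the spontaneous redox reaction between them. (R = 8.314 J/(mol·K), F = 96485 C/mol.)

3.2 × 10^11

E°_cell = -2.37 − (-2.71) = 0.34 V, with n = 2 electrons transferred.
At equilibrium E = 0, so the Nernst equation gives ln K = nFE°/RT = (2)(96485)(0.34)/((8.314)(298)) = 26.48.
K = e^26.48 = 3.2 × 10^11.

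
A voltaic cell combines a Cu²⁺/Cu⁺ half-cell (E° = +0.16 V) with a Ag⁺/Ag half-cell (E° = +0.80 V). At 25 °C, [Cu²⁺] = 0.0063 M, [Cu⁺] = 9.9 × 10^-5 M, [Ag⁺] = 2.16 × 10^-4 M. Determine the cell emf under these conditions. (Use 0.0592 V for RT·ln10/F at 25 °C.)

0.316 V

The Ag⁺/Ag couple has the higher reduction potential and acts as the cathode, so E°_cell = +0.80 − (+0.16) = 0.64 V.
Balancing electrons gives n = 1; the reaction quotient is Q = [Cu²⁺]/([Cu⁺]·[Ag⁺]) = 2.95 × 10^5.
At 25 °C, E = E° − (0.0592/n) log Q = 0.64 − (0.0592/1)(5.469) = 0.640 − 0.324 = 0.316 V.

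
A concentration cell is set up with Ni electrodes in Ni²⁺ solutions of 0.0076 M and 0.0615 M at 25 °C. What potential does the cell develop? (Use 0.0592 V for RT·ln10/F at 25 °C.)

0.027 V

Both half-cells are Ni²⁺/Ni, so E°_cell = 0. The concentrated side is the cathode; the cell reaction moves Ni²⁺ from high to low concentration with n = 2.
Q = [Ni²⁺]_dilute/[Ni²⁺]_conc = 0.0076/0.0615 = 0.124.
E = 0 − (0.0592/2) log Q = −(0.0592/2)(-0.908) = 0.0269 V.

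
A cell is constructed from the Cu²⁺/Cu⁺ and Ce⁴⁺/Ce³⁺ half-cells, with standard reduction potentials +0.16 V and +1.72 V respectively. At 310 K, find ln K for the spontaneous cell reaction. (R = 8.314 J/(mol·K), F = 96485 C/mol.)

ln K = 58.4

E°_cell = +1.72 − (+0.16) = 1.56 V, with n = 1 electron transferred.
At equilibrium E = 0, so the Nernst equation gives ln K = nFE°/RT = (1)(96485)(1.56)/((8.314)(310)) = 58.40.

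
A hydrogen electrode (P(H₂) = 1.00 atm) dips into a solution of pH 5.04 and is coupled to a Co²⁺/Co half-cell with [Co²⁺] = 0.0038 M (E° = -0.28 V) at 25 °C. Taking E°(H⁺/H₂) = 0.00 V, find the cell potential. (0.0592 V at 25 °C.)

The hydrogen couple is the cathode, so E°_cell = 0.28 V; n = 2.
[H⁺] = 10^(−5.04) = 9.1 × 10^-6 M, and Q = [Co²⁺]·P(H₂) / [H⁺]^2 = 4.57 × 10^7.
E = E° − (0.0592/2) log Q = 0.28 − (0.0592/2)(7.660) = 0.053 V.

0.053 V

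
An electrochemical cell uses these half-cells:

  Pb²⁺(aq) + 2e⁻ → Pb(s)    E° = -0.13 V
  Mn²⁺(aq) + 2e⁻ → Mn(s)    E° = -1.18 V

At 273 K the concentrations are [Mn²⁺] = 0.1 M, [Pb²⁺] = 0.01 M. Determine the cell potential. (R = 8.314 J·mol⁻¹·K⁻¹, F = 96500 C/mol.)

1.02 V

The Pb²⁺/Pb couple has the higher reduction potential and acts as the cathode, so E°_cell = -0.13 − (-1.18) = 1.05 V.
Balancing electrons gives n = 2; the reaction quotient is Q = [Mn²⁺]/[Pb²⁺] = 10.0.
E = E° − (RT/nF) ln Q = 1.05 − (8.314×273)/(2×96500) × (2.303) = 1.050 − 0.027 = 1.023 V.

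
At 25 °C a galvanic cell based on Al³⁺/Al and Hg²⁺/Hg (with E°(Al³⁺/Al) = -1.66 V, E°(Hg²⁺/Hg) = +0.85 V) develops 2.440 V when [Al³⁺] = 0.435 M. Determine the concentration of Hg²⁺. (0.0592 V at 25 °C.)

From the Nernst equation, log Q = n(E° − E)/0.0592 = 6(2.51 − 2.440)/0.0592 = 7.095, so Q = 1.24 × 10^7.
With Q = [Al³⁺]^2/[Hg²⁺]^3 and the known concentrations, [Hg²⁺]^3 in the denominator gives [Hg²⁺] = 0.0025 M.

0.0025 M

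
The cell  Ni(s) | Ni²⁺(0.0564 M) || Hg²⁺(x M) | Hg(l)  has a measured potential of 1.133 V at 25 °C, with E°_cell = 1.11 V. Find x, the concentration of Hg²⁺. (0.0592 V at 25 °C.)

0.34 M

From the Nernst equation, log Q = n(E° − E)/0.0592 = 2(1.11 − 1.133)/0.0592 = -0.777, so Q = 0.167.
With Q = [Ni²⁺]/[Hg²⁺] and the known concentrations, [Hg²⁺] in the denominator gives [Hg²⁺] = 0.34 M.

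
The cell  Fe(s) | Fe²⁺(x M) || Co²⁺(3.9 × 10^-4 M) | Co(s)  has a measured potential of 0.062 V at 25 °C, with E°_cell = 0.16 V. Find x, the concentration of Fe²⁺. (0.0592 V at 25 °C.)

0.8 M

From the Nernst equation, log Q = n(E° − E)/0.0592 = 2(0.16 − 0.062)/0.0592 = 3.311, so Q = 2050.
With Q = [Fe²⁺]/[Co²⁺] and the known concentrations, [Fe²⁺] in the numerator gives [Fe²⁺] = 0.8 M.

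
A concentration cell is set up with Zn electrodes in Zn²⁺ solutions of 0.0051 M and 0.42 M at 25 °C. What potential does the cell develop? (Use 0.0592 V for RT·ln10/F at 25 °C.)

Both half-cells are Zn²⁺/Zn, so E°_cell = 0. The concentrated side is the cathode; the cell reaction moves Zn²⁺ from high to low concentration with n = 2.
Q = [Zn²⁺]_dilute/[Zn²⁺]_conc = 0.0051/0.42 = 0.0121.
E = 0 − (0.0592/2) log Q = −(0.0592/2)(-1.916) = 0.0567 V.

0.057 V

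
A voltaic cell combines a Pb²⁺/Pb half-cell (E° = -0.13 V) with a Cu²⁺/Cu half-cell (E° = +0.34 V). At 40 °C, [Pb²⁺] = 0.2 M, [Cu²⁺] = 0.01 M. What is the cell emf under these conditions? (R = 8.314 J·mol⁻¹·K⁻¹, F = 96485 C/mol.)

The Cu²⁺/Cu couple has the higher reduction potential and acts as the cathode, so E°_cell = +0.34 − (-0.13) = 0.47 V.
Balancing electrons gives n = 2; the reaction quotient is Q = [Pb²⁺]/[Cu²⁺] = 20.0.
E = E° − (RT/nF) ln Q = 0.47 − (8.314×313)/(2×96485) × (2.996) = 0.470 − 0.040 = 0.430 V.

0.430 V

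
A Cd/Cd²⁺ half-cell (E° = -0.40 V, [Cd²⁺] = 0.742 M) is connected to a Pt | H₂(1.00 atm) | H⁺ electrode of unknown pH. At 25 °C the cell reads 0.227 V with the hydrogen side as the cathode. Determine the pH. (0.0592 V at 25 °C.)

E°_cell = 0.40 V and n = 2.
log Q = n(E° − E)/0.0592 = 2×(0.40 − 0.227)/0.0592 = 5.845.
With Q = [Cd²⁺]·P(H₂) / [H⁺]^2, solving for [H⁺] gives log[H⁺] = -2.987, so pH = 2.99.

pH = 2.99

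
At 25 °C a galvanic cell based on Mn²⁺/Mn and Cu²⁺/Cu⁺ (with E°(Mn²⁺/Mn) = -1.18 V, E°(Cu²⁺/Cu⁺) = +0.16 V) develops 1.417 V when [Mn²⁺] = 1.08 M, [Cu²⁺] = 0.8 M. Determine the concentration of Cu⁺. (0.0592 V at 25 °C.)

0.039 M

From the Nernst equation, log Q = n(E° − E)/0.0592 = 2(1.34 − 1.417)/0.0592 = -2.601, so Q = 0.00250.
With Q = [Mn²⁺]·[Cu⁺]^2/[Cu²⁺]^2 and the known concentrations, [Cu⁺]^2 in the numerator gives [Cu⁺] = 0.039 M.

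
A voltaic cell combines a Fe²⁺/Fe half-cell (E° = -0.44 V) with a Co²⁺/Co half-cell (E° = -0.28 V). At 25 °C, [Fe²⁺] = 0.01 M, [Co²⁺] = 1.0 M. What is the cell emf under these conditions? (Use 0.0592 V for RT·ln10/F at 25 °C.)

The Co²⁺/Co couple has the higher reduction potential and acts as the cathode, so E°_cell = -0.28 − (-0.44) = 0.16 V.
Balancing electrons gives n = 2; the reaction quotient is Q = [Fe²⁺]/[Co²⁺] = 0.0100.
At 25 °C, E = E° − (0.0592/n) log Q = 0.16 − (0.0592/2)(-2.000) = 0.160 + 0.059 = 0.219 V.

0.219 V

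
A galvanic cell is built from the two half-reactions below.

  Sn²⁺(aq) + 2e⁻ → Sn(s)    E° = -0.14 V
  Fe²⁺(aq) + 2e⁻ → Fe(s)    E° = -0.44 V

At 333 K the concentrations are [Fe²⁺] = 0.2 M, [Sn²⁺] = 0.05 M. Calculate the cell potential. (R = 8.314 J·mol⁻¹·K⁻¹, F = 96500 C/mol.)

The Sn²⁺/Sn couple has the higher reduction potential and acts as the cathode, so E°_cell = -0.14 − (-0.44) = 0.30 V.
Balancing electrons gives n = 2; the reaction quotient is Q = [Fe²⁺]/[Sn²⁺] = 4.00.
E = E° − (RT/nF) ln Q = 0.30 − (8.314×333)/(2×96500) × (1.386) = 0.300 − 0.020 = 0.280 V.

0.280 V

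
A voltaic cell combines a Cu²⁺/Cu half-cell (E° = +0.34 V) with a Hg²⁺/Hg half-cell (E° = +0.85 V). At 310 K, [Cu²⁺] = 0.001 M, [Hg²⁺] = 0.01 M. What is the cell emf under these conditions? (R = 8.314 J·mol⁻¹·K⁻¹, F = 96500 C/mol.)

0.541 V

The Hg²⁺/Hg couple has the higher reduction potential and acts as the cathode, so E°_cell = +0.85 − (+0.34) = 0.51 V.
Balancing electrons gives n = 2; the reaction quotient is Q = [Cu²⁺]/[Hg²⁺] = 0.100.
E = E° − (RT/nF) ln Q = 0.51 − (8.314×310)/(2×96500) × (-2.303) = 0.510 + 0.031 = 0.541 V.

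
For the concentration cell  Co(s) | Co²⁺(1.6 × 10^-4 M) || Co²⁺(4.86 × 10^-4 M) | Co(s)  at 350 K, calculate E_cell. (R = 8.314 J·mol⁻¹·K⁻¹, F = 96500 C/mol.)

0.017 V

Both half-cells are Co²⁺/Co, so E°_cell = 0. The concentrated side is the cathode; the cell reaction moves Co²⁺ from high to low concentration with n = 2.
Q = [Co²⁺]_dilute/[Co²⁺]_conc = 1.6 × 10^-4/4.86 × 10^-4 = 0.329.
E = 0 − (RT/nF) ln Q = −((8.314×350)/(2×96500))(-1.111) = 0.0168 V.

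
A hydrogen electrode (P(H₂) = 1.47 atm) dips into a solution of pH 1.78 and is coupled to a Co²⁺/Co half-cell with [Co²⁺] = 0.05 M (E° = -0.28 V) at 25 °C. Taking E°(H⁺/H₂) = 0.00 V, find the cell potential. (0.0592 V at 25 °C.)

The hydrogen couple is the cathode, so E°_cell = 0.28 V; n = 2.
[H⁺] = 10^(−1.78) = 0.017 M, and Q = [Co²⁺]·P(H₂) / [H⁺]^2 = 267.
E = E° − (0.0592/2) log Q = 0.28 − (0.0592/2)(2.426) = 0.208 V.

0.21 V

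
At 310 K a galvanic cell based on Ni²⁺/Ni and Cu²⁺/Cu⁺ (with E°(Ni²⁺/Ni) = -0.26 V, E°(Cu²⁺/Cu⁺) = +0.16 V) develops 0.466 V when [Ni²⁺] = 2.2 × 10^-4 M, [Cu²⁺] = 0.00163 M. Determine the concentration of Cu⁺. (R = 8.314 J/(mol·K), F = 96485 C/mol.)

From the Nernst equation, ln Q = nF(E° − E)/RT = 2×96485×(0.42 − 0.466)/(8.314×310) = -3.444, so Q = 0.0319.
With Q = [Ni²⁺]·[Cu⁺]^2/[Cu²⁺]^2 and the known concentrations, [Cu⁺]^2 in the numerator gives [Cu⁺] = 0.02 M.

0.02 M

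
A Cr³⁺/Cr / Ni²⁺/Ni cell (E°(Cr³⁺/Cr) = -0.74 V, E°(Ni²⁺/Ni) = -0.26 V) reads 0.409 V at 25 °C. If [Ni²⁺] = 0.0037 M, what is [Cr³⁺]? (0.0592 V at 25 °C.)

From the Nernst equation, log Q = n(E° − E)/0.0592 = 6(0.48 − 0.409)/0.0592 = 7.196, so Q = 1.57 × 10^7.
With Q = [Cr³⁺]^2/[Ni²⁺]^3 and the known concentrations, [Cr³⁺]^2 in the numerator gives [Cr³⁺] = 0.89 M.

0.89 M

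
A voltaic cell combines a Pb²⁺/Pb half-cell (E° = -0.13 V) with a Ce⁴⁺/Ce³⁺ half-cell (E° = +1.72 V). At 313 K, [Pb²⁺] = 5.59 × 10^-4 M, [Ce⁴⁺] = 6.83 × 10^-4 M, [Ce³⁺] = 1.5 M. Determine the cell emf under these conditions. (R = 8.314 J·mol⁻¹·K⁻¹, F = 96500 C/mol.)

1.74 V

The Ce⁴⁺/Ce³⁺ couple has the higher reduction potential and acts as the cathode, so E°_cell = +1.72 − (-0.13) = 1.85 V.
Balancing electrons gives n = 2; the reaction quotient is Q = [Pb²⁺]·[Ce³⁺]^2/[Ce⁴⁺]^2 = 2700.
E = E° − (RT/nF) ln Q = 1.85 − (8.314×313)/(2×96500) × (7.900) = 1.850 − 0.107 = 1.743 V.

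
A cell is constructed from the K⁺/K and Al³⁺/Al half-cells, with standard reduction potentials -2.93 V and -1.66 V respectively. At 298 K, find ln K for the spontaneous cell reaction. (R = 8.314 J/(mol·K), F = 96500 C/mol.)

E°_cell = -1.66 − (-2.93) = 1.27 V, with n = 3 electrons transferred.
At equilibrium E = 0, so the Nernst equation gives ln K = nFE°/RT = (3)(96500)(1.27)/((8.314)(298)) = 148.40.

ln K = 148.4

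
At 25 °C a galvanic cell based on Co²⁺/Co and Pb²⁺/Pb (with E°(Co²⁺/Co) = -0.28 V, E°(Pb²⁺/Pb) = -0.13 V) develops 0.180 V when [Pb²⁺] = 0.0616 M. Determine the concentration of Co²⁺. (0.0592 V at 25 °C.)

From the Nernst equation, log Q = n(E° − E)/0.0592 = 2(0.15 − 0.180)/0.0592 = -1.014, so Q = 0.0969.
With Q = [Co²⁺]/[Pb²⁺] and the known concentrations, [Co²⁺] in the numerator gives [Co²⁺] = 0.006 M.

0.006 M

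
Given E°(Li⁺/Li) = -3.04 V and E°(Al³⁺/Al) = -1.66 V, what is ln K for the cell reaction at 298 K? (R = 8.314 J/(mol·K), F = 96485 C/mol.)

E°_cell = -1.66 − (-3.04) = 1.38 V, with n = 3 electrons transferred.
At equilibrium E = 0, so the Nernst equation gives ln K = nFE°/RT = (3)(96485)(1.38)/((8.314)(298)) = 161.23.

ln K = 161.2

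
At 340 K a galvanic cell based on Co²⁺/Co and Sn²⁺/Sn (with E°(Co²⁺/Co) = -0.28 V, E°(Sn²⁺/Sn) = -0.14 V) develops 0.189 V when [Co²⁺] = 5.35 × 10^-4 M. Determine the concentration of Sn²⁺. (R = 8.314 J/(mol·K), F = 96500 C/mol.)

0.015 M

From the Nernst equation, ln Q = nF(E° − E)/RT = 2×96500×(0.14 − 0.189)/(8.314×340) = -3.346, so Q = 0.0352.
With Q = [Co²⁺]/[Sn²⁺] and the known concentrations, [Sn²⁺] in the denominator gives [Sn²⁺] = 0.015 M.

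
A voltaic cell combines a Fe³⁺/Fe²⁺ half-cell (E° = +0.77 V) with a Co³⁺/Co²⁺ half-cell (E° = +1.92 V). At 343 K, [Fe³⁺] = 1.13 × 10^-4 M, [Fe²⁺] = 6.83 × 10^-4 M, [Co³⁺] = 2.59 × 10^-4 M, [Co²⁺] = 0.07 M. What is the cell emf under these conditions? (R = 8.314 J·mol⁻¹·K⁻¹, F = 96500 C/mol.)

The Co³⁺/Co²⁺ couple has the higher reduction potential and acts as the cathode, so E°_cell = +1.92 − (+0.77) = 1.15 V.
Balancing electrons gives n = 1; the reaction quotient is Q = [Fe³⁺]·[Co²⁺]/([Fe²⁺]·[Co³⁺]) = 44.7.
E = E° − (RT/nF) ln Q = 1.15 − (8.314×343)/(1×96500) × (3.800) = 1.150 − 0.112 = 1.038 V.

1.04 V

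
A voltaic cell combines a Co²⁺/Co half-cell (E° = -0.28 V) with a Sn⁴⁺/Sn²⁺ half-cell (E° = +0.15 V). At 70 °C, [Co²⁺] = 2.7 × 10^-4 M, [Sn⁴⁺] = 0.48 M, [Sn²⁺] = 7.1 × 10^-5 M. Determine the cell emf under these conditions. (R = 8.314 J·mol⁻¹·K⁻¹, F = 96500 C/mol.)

0.682 V

The Sn⁴⁺/Sn²⁺ couple has the higher reduction potential and acts as the cathode, so E°_cell = +0.15 − (-0.28) = 0.43 V.
Balancing electrons gives n = 2; the reaction quotient is Q = [Co²⁺]·[Sn²⁺]/[Sn⁴⁺] = 3.99 × 10^-8.
E = E° − (RT/nF) ln Q = 0.43 − (8.314×343)/(2×96500) × (-17.036) = 0.430 + 0.252 = 0.682 V.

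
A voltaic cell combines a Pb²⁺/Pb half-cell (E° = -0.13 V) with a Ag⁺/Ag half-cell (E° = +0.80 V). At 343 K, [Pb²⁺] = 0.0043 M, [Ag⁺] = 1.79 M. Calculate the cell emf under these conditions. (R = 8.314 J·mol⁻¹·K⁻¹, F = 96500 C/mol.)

The Ag⁺/Ag couple has the higher reduction potential and acts as the cathode, so E°_cell = +0.80 − (-0.13) = 0.93 V.
Balancing electrons gives n = 2; the reaction quotient is Q = [Pb²⁺]/[Ag⁺]^2 = 0.00134.
E = E° − (RT/nF) ln Q = 0.93 − (8.314×343)/(2×96500) × (-6.614) = 0.930 + 0.098 = 1.028 V.

1.03 V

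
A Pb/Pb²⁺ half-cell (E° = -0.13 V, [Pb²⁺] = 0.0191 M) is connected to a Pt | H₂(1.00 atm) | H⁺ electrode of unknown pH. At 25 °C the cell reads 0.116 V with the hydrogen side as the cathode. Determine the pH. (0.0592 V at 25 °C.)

pH = 1.10

E°_cell = 0.13 V and n = 2.
log Q = n(E° − E)/0.0592 = 2×(0.13 − 0.116)/0.0592 = 0.473.
With Q = [Pb²⁺]·P(H₂) / [H⁺]^2, solving for [H⁺] gives log[H⁺] = -1.096, so pH = 1.10.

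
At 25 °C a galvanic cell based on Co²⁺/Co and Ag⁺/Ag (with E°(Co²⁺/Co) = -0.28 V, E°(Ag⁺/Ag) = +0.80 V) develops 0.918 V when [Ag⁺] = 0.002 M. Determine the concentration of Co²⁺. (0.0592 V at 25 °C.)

From the Nernst equation, log Q = n(E° − E)/0.0592 = 2(1.08 − 0.918)/0.0592 = 5.473, so Q = 2.97 × 10^5.
With Q = [Co²⁺]/[Ag⁺]^2 and the known concentrations, [Co²⁺] in the numerator gives [Co²⁺] = 1.2 M.

1.2 M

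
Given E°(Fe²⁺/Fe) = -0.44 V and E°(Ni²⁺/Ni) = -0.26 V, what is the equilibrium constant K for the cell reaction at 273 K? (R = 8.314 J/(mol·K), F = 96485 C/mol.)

4.4 × 10^6

E°_cell = -0.26 − (-0.44) = 0.18 V, with n = 2 electrons transferred.
At equilibrium E = 0, so the Nernst equation gives ln K = nFE°/RT = (2)(96485)(0.18)/((8.314)(273)) = 15.30.
K = e^15.30 = 4.4 × 10^6.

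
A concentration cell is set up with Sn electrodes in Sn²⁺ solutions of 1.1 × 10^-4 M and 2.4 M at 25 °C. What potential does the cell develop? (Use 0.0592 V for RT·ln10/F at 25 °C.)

0.13 V

Both half-cells are Sn²⁺/Sn, so E°_cell = 0. The concentrated side is the cathode; the cell reaction moves Sn²⁺ from high to low concentration with n = 2.
Q = [Sn²⁺]_dilute/[Sn²⁺]_conc = 1.1 × 10^-4/2.4 = 4.58 × 10^-5.
E = 0 − (0.0592/2) log Q = −(0.0592/2)(-4.339) = 0.1284 V.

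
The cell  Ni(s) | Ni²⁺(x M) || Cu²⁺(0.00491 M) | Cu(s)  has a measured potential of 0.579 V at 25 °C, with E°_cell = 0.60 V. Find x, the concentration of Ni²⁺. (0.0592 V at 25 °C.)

From the Nernst equation, log Q = n(E° − E)/0.0592 = 2(0.60 − 0.579)/0.0592 = 0.709, so Q = 5.12.
With Q = [Ni²⁺]/[Cu²⁺] and the known concentrations, [Ni²⁺] in the numerator gives [Ni²⁺] = 0.025 M.

0.025 M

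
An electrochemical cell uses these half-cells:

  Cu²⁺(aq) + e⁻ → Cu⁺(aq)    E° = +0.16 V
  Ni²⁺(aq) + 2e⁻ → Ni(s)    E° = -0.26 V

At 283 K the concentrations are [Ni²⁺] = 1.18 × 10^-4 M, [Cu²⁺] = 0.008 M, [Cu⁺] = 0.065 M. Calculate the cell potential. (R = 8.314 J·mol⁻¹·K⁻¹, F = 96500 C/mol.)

The Cu²⁺/Cu⁺ couple has the higher reduction potential and acts as the cathode, so E°_cell = +0.16 − (-0.26) = 0.42 V.
Balancing electrons gives n = 2; the reaction quotient is Q = [Ni²⁺]·[Cu⁺]^2/[Cu²⁺]^2 = 0.00779.
E = E° − (RT/nF) ln Q = 0.42 − (8.314×283)/(2×96500) × (-4.855) = 0.420 + 0.059 = 0.479 V.

0.479 V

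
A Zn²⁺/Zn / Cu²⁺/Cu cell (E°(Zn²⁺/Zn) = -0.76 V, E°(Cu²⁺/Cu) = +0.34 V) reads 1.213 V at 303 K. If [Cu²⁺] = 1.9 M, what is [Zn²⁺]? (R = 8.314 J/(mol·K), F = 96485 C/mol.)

3.3 × 10^-4 M

From the Nernst equation, ln Q = nF(E° − E)/RT = 2×96485×(1.10 − 1.213)/(8.314×303) = -8.656, so Q = 1.74 × 10^-4.
With Q = [Zn²⁺]/[Cu²⁺] and the known concentrations, [Zn²⁺] in the numerator gives [Zn²⁺] = 3.3 × 10^-4 M.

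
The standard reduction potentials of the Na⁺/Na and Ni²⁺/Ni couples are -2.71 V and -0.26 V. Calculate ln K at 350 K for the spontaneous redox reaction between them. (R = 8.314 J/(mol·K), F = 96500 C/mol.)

ln K = 162.5

E°_cell = -0.26 − (-2.71) = 2.45 V, with n = 2 electrons transferred.
At equilibrium E = 0, so the Nernst equation gives ln K = nFE°/RT = (2)(96500)(2.45)/((8.314)(350)) = 162.50.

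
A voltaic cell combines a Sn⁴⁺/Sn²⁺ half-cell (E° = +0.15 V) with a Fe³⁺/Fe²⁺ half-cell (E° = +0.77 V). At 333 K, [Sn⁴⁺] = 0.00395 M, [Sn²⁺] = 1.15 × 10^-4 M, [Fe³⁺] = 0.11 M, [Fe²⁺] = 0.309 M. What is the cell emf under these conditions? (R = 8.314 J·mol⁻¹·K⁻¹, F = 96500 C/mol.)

0.540 V

The Fe³⁺/Fe²⁺ couple has the higher reduction potential and acts as the cathode, so E°_cell = +0.77 − (+0.15) = 0.62 V.
Balancing electrons gives n = 2; the reaction quotient is Q = [Sn⁴⁺]·[Fe²⁺]^2/([Sn²⁺]·[Fe³⁺]^2) = 271.
E = E° − (RT/nF) ln Q = 0.62 − (8.314×333)/(2×96500) × (5.602) = 0.620 − 0.080 = 0.540 V.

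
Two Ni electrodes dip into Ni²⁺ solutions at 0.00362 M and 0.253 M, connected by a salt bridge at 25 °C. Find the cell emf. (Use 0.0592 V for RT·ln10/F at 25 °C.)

0.055 V

Both half-cells are Ni²⁺/Ni, so E°_cell = 0. The concentrated side is the cathode; the cell reaction moves Ni²⁺ from high to low concentration with n = 2.
Q = [Ni²⁺]_dilute/[Ni²⁺]_conc = 0.00362/0.253 = 0.0143.
E = 0 − (0.0592/2) log Q = −(0.0592/2)(-1.844) = 0.0546 V.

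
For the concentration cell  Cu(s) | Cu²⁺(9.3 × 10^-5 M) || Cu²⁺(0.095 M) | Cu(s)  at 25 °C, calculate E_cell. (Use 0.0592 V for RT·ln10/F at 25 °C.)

0.089 V

Both half-cells are Cu²⁺/Cu, so E°_cell = 0. The concentrated side is the cathode; the cell reaction moves Cu²⁺ from high to low concentration with n = 2.
Q = [Cu²⁺]_dilute/[Cu²⁺]_conc = 9.3 × 10^-5/0.095 = 9.79 × 10^-4.
E = 0 − (0.0592/2) log Q = −(0.0592/2)(-3.009) = 0.0891 V.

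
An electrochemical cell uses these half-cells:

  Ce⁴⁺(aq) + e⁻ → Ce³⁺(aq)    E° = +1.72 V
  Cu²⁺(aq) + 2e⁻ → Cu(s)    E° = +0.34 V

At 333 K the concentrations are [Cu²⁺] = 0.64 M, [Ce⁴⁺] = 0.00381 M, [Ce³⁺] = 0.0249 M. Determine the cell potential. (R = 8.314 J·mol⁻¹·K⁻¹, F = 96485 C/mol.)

The Ce⁴⁺/Ce³⁺ couple has the higher reduction potential and acts as the cathode, so E°_cell = +1.72 − (+0.34) = 1.38 V.
Balancing electrons gives n = 2; the reaction quotient is Q = [Cu²⁺]·[Ce³⁺]^2/[Ce⁴⁺]^2 = 27.3.
E = E° − (RT/nF) ln Q = 1.38 − (8.314×333)/(2×96485) × (3.308) = 1.380 − 0.047 = 1.333 V.

1.33 V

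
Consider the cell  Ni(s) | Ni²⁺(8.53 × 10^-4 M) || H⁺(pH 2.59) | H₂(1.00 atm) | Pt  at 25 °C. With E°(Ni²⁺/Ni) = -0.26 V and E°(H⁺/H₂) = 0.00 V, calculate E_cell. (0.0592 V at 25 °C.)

0.20 V

The hydrogen couple is the cathode, so E°_cell = 0.26 V; n = 2.
[H⁺] = 10^(−2.59) = 0.0026 M, and Q = [Ni²⁺]·P(H₂) / [H⁺]^2 = 129.
E = E° − (0.0592/2) log Q = 0.26 − (0.0592/2)(2.111) = 0.198 V.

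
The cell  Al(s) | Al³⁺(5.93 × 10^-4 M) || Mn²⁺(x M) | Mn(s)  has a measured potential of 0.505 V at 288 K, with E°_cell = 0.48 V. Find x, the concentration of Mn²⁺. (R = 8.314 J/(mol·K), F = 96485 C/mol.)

0.053 M

From the Nernst equation, ln Q = nF(E° − E)/RT = 6×96485×(0.48 − 0.505)/(8.314×288) = -6.044, so Q = 0.00237.
With Q = [Al³⁺]^2/[Mn²⁺]^3 and the known concentrations, [Mn²⁺]^3 in the denominator gives [Mn²⁺] = 0.053 M.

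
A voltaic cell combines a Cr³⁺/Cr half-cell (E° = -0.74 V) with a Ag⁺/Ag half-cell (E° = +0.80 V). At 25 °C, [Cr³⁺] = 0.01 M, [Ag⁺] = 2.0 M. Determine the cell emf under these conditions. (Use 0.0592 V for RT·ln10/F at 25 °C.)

The Ag⁺/Ag couple has the higher reduction potential and acts as the cathode, so E°_cell = +0.80 − (-0.74) = 1.54 V.
Balancing electrons gives n = 3; the reaction quotient is Q = [Cr³⁺]/[Ag⁺]^3 = 0.00125.
At 25 °C, E = E° − (0.0592/n) log Q = 1.54 − (0.0592/3)(-2.903) = 1.540 + 0.057 = 1.597 V.

1.60 V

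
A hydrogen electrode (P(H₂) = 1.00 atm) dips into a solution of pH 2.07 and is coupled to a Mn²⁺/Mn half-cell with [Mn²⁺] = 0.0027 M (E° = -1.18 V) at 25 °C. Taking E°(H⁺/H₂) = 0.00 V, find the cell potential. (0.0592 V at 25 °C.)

The hydrogen couple is the cathode, so E°_cell = 1.18 V; n = 2.
[H⁺] = 10^(−2.07) = 0.0085 M, and Q = [Mn²⁺]·P(H₂) / [H⁺]^2 = 37.3.
E = E° − (0.0592/2) log Q = 1.18 − (0.0592/2)(1.571) = 1.133 V.

1.13 V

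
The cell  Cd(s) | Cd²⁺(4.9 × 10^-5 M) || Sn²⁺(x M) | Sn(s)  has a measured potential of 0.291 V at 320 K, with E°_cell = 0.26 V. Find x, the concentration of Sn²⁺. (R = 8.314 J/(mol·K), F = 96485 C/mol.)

4.6 × 10^-4 M

From the Nernst equation, ln Q = nF(E° − E)/RT = 2×96485×(0.26 − 0.291)/(8.314×320) = -2.248, so Q = 0.106.
With Q = [Cd²⁺]/[Sn²⁺] and the known concentrations, [Sn²⁺] in the denominator gives [Sn²⁺] = 4.6 × 10^-4 M.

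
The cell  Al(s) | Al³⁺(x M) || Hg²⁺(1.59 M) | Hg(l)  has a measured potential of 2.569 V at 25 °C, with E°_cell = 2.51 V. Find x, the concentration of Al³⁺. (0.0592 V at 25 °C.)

From the Nernst equation, log Q = n(E° − E)/0.0592 = 6(2.51 − 2.569)/0.0592 = -5.980, so Q = 1.05 × 10^-6.
With Q = [Al³⁺]^2/[Hg²⁺]^3 and the known concentrations, [Al³⁺]^2 in the numerator gives [Al³⁺] = 0.0021 M.

0.0021 M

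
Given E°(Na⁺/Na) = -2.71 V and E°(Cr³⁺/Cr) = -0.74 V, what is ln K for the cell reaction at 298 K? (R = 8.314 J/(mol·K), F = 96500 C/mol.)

ln K = 230.2

E°_cell = -0.74 − (-2.71) = 1.97 V, with n = 3 electrons transferred.
At equilibrium E = 0, so the Nernst equation gives ln K = nFE°/RT = (3)(96500)(1.97)/((8.314)(298)) = 230.19.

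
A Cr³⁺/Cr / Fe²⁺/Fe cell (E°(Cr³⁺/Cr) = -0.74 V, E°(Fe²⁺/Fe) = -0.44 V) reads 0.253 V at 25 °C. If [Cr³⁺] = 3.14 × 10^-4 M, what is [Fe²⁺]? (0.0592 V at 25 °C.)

From the Nernst equation, log Q = n(E° − E)/0.0592 = 6(0.30 − 0.253)/0.0592 = 4.764, so Q = 5.8 × 10^4.
With Q = [Cr³⁺]^2/[Fe²⁺]^3 and the known concentrations, [Fe²⁺]^3 in the denominator gives [Fe²⁺] = 1.2 × 10^-4 M.

1.2 × 10^-4 M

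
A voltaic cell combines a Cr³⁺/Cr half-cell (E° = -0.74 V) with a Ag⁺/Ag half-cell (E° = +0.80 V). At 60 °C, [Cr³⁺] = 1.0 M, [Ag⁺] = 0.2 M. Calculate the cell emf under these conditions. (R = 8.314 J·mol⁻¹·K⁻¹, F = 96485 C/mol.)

1.49 V

The Ag⁺/Ag couple has the higher reduction potential and acts as the cathode, so E°_cell = +0.80 − (-0.74) = 1.54 V.
Balancing electrons gives n = 3; the reaction quotient is Q = [Cr³⁺]/[Ag⁺]^3 = 125.
E = E° − (RT/nF) ln Q = 1.54 − (8.314×333)/(3×96485) × (4.828) = 1.540 − 0.046 = 1.494 V.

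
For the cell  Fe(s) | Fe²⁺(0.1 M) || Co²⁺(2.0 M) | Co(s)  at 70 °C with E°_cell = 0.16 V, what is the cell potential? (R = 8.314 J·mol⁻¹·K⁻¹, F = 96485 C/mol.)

0.204 V

Balancing electrons gives n = 2; the reaction quotient is Q = [Fe²⁺]/[Co²⁺] = 0.0500.
E = E° − (RT/nF) ln Q = 0.16 − (8.314×343)/(2×96485) × (-2.996) = 0.160 + 0.044 = 0.204 V.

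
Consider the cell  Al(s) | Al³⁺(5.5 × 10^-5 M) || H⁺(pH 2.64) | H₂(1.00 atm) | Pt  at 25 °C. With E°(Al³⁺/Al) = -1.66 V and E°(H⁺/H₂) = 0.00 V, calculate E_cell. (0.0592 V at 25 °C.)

The hydrogen couple is the cathode, so E°_cell = 1.66 V; n = 6.
[H⁺] = 10^(−2.64) = 0.0023 M, and Q = [Al³⁺]^2·P(H₂)^3 / [H⁺]^6 = 2.09 × 10^7.
E = E° − (0.0592/6) log Q = 1.66 − (0.0592/6)(7.321) = 1.588 V.

1.59 V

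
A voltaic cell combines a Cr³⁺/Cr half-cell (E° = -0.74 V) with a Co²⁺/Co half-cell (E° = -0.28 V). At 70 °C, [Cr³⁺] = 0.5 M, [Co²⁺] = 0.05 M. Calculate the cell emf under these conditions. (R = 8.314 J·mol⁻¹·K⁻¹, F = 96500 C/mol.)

The Co²⁺/Co couple has the higher reduction potential and acts as the cathode, so E°_cell = -0.28 − (-0.74) = 0.46 V.
Balancing electrons gives n = 6; the reaction quotient is Q = [Cr³⁺]^2/[Co²⁺]^3 = 2000.
E = E° − (RT/nF) ln Q = 0.46 − (8.314×343)/(6×96500) × (7.601) = 0.460 − 0.037 = 0.423 V.

0.423 V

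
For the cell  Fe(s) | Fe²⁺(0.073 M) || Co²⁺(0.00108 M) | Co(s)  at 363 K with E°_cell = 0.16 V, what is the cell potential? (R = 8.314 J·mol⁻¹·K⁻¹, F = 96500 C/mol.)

0.094 V

Balancing electrons gives n = 2; the reaction quotient is Q = [Fe²⁺]/[Co²⁺] = 67.6.
E = E° − (RT/nF) ln Q = 0.16 − (8.314×363)/(2×96500) × (4.213) = 0.160 − 0.066 = 0.094 V.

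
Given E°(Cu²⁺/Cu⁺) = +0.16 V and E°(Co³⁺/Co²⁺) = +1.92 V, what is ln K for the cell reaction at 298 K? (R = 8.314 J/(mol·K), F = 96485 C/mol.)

ln K = 68.5

E°_cell = +1.92 − (+0.16) = 1.76 V, with n = 1 electron transferred.
At equilibrium E = 0, so the Nernst equation gives ln K = nFE°/RT = (1)(96485)(1.76)/((8.314)(298)) = 68.54.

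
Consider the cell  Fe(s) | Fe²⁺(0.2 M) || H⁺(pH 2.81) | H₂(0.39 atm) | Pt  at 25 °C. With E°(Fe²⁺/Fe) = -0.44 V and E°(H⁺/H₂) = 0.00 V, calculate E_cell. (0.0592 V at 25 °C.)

The hydrogen couple is the cathode, so E°_cell = 0.44 V; n = 2.
[H⁺] = 10^(−2.81) = 0.0015 M, and Q = [Fe²⁺]·P(H₂) / [H⁺]^2 = 3.25 × 10^4.
E = E° − (0.0592/2) log Q = 0.44 − (0.0592/2)(4.512) = 0.306 V.

0.31 V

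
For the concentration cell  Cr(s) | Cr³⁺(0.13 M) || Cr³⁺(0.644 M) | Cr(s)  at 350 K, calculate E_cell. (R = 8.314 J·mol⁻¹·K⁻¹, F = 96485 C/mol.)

Both half-cells are Cr³⁺/Cr, so E°_cell = 0. The concentrated side is the cathode; the cell reaction moves Cr³⁺ from high to low concentration with n = 3.
Q = [Cr³⁺]_dilute/[Cr³⁺]_conc = 0.13/0.644 = 0.202.
E = 0 − (RT/nF) ln Q = −((8.314×350)/(3×96485))(-1.600) = 0.0161 V.

0.016 V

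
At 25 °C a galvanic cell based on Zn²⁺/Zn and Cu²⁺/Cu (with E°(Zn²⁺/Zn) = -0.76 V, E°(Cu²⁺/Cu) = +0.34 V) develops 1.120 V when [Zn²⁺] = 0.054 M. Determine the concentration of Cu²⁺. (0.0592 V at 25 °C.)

From the Nernst equation, log Q = n(E° − E)/0.0592 = 2(1.10 − 1.120)/0.0592 = -0.676, so Q = 0.211.
With Q = [Zn²⁺]/[Cu²⁺] and the known concentrations, [Cu²⁺] in the denominator gives [Cu²⁺] = 0.26 M.

0.26 M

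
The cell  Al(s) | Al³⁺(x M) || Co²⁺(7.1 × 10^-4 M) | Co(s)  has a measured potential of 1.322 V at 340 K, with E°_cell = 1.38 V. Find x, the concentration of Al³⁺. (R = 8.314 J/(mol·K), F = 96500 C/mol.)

0.0072 M

From the Nernst equation, ln Q = nF(E° − E)/RT = 6×96500×(1.38 − 1.322)/(8.314×340) = 11.880, so Q = 1.44 × 10^5.
With Q = [Al³⁺]^2/[Co²⁺]^3 and the known concentrations, [Al³⁺]^2 in the numerator gives [Al³⁺] = 0.0072 M.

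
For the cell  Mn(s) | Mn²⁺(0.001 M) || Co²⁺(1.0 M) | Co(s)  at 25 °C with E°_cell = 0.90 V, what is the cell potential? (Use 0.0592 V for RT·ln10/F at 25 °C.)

Balancing electrons gives n = 2; the reaction quotient is Q = [Mn²⁺]/[Co²⁺] = 0.00100.
At 25 °C, E = E° − (0.0592/n) log Q = 0.90 − (0.0592/2)(-3.000) = 0.900 + 0.089 = 0.989 V.

0.989 V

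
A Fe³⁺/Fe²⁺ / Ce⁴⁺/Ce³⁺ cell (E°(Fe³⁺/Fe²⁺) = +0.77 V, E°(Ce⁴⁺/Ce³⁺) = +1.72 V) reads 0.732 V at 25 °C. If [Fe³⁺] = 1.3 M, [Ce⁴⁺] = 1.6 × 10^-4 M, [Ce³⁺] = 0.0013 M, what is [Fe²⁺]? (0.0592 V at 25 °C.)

From the Nernst equation, log Q = n(E° − E)/0.0592 = 1(0.95 − 0.732)/0.0592 = 3.682, so Q = 4810.
With Q = [Fe³⁺]·[Ce³⁺]/([Fe²⁺]·[Ce⁴⁺]) and the known concentrations, [Fe²⁺] in the denominator gives [Fe²⁺] = 0.0022 M.

0.0022 M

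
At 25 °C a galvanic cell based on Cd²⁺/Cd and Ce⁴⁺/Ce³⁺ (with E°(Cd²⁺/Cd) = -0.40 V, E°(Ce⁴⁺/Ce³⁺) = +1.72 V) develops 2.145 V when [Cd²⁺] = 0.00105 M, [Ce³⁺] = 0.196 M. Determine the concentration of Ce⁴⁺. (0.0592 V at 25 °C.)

0.017 M

From the Nernst equation, log Q = n(E° − E)/0.0592 = 2(2.12 − 2.145)/0.0592 = -0.845, so Q = 0.143.
With Q = [Cd²⁺]·[Ce³⁺]^2/[Ce⁴⁺]^2 and the known concentrations, [Ce⁴⁺]^2 in the denominator gives [Ce⁴⁺] = 0.017 M.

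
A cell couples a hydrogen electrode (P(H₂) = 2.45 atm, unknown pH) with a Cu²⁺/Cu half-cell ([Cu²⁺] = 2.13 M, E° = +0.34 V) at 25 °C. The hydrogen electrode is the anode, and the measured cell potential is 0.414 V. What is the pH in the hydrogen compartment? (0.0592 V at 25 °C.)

E°_cell = 0.34 V and n = 2.
log Q = n(E° − E)/0.0592 = 2×(0.34 − 0.414)/0.0592 = -2.500.
With Q = [H⁺]^2 / ([Cu²⁺]·P(H₂)), solving for [H⁺] gives log[H⁺] = -0.891, so pH = 0.89.

pH = 0.89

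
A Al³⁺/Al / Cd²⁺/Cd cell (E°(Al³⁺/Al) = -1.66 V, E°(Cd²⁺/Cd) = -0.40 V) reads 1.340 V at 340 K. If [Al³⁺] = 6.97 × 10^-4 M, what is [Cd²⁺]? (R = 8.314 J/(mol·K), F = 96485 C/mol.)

1.9 M

From the Nernst equation, ln Q = nF(E° − E)/RT = 6×96485×(1.26 − 1.340)/(8.314×340) = -16.384, so Q = 7.67 × 10^-8.
With Q = [Al³⁺]^2/[Cd²⁺]^3 and the known concentrations, [Cd²⁺]^3 in the denominator gives [Cd²⁺] = 1.9 M.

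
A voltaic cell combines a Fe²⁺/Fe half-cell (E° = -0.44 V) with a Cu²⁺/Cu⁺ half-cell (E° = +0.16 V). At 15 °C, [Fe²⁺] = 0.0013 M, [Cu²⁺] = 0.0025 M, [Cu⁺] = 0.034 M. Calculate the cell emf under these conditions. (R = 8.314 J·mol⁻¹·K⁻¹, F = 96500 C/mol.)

0.618 V

The Cu²⁺/Cu⁺ couple has the higher reduction potential and acts as the cathode, so E°_cell = +0.16 − (-0.44) = 0.60 V.
Balancing electrons gives n = 2; the reaction quotient is Q = [Fe²⁺]·[Cu⁺]^2/[Cu²⁺]^2 = 0.240.
E = E° − (RT/nF) ln Q = 0.60 − (8.314×288)/(2×96500) × (-1.425) = 0.600 + 0.018 = 0.618 V.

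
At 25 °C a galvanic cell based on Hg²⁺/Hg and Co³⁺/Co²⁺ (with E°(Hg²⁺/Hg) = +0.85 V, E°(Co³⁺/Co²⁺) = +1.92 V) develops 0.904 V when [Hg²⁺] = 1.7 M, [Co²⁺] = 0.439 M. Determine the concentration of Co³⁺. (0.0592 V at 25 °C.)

From the Nernst equation, log Q = n(E° − E)/0.0592 = 2(1.07 − 0.904)/0.0592 = 5.608, so Q = 4.06 × 10^5.
With Q = [Hg²⁺]·[Co²⁺]^2/[Co³⁺]^2 and the known concentrations, [Co³⁺]^2 in the denominator gives [Co³⁺] = 9 × 10^-4 M.

9 × 10^-4 M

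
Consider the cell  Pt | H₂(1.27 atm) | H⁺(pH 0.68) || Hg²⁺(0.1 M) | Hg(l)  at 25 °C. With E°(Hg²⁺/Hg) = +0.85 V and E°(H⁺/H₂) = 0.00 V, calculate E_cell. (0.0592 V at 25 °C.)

The Hg²⁺/Hg couple is the cathode, so E°_cell = 0.85 V; n = 2.
[H⁺] = 10^(−0.68) = 0.21 M, and Q = [H⁺]^2 / ([Hg²⁺]·P(H₂)) = 0.344.
E = E° − (0.0592/2) log Q = 0.85 − (0.0592/2)(-0.464) = 0.864 V.

0.86 V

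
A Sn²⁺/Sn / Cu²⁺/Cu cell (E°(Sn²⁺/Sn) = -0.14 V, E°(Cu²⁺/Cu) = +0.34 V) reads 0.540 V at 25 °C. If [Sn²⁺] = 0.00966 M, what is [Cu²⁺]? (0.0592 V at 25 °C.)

From the Nernst equation, log Q = n(E° − E)/0.0592 = 2(0.48 − 0.540)/0.0592 = -2.027, so Q = 0.00940.
With Q = [Sn²⁺]/[Cu²⁺] and the known concentrations, [Cu²⁺] in the denominator gives [Cu²⁺] = 1.0 M.

1.0 M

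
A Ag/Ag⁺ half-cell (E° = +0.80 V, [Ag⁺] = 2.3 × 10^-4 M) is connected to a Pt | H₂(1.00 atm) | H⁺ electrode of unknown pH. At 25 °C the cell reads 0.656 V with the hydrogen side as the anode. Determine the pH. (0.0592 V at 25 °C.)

E°_cell = 0.80 V and n = 2.
log Q = n(E° − E)/0.0592 = 2×(0.80 − 0.656)/0.0592 = 4.865.
With Q = [H⁺]^2 / ([Ag⁺]^2·P(H₂)), solving for [H⁺] gives log[H⁺] = -1.206, so pH = 1.21.

pH = 1.21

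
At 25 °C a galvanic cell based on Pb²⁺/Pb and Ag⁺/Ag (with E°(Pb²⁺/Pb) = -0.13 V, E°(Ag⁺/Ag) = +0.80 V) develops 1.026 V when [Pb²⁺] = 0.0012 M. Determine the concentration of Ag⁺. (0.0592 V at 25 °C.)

From the Nernst equation, log Q = n(E° − E)/0.0592 = 2(0.93 − 1.026)/0.0592 = -3.243, so Q = 5.71 × 10^-4.
With Q = [Pb²⁺]/[Ag⁺]^2 and the known concentrations, [Ag⁺]^2 in the denominator gives [Ag⁺] = 1.4 M.

1.4 M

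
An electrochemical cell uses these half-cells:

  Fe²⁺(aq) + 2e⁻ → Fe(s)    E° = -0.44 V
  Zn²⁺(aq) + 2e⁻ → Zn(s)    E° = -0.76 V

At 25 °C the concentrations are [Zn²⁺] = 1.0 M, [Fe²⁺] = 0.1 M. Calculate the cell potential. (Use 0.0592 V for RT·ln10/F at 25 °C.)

0.290 V

The Fe²⁺/Fe couple has the higher reduction potential and acts as the cathode, so E°_cell = -0.44 − (-0.76) = 0.32 V.
Balancing electrons gives n = 2; the reaction quotient is Q = [Zn²⁺]/[Fe²⁺] = 10.0.
At 25 °C, E = E° − (0.0592/n) log Q = 0.32 − (0.0592/2)(1.000) = 0.320 − 0.030 = 0.290 V.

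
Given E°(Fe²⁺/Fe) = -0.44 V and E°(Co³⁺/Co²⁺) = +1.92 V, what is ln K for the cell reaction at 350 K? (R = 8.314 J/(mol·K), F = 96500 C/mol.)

ln K = 156.5

E°_cell = +1.92 − (-0.44) = 2.36 V, with n = 2 electrons transferred.
At equilibrium E = 0, so the Nernst equation gives ln K = nFE°/RT = (2)(96500)(2.36)/((8.314)(350)) = 156.53.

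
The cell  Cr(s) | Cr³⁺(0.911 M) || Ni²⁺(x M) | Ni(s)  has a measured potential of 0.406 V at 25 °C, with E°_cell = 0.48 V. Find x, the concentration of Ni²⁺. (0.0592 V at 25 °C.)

0.003 M

From the Nernst equation, log Q = n(E° − E)/0.0592 = 6(0.48 − 0.406)/0.0592 = 7.500, so Q = 3.16 × 10^7.
With Q = [Cr³⁺]^2/[Ni²⁺]^3 and the known concentrations, [Ni²⁺]^3 in the denominator gives [Ni²⁺] = 0.003 M.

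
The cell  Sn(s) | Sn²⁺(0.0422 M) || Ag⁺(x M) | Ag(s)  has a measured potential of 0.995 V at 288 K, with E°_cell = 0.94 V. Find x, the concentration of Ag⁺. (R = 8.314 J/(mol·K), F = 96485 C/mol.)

1.9 M

From the Nernst equation, ln Q = nF(E° − E)/RT = 2×96485×(0.94 − 0.995)/(8.314×288) = -4.433, so Q = 0.0119.
With Q = [Sn²⁺]/[Ag⁺]^2 and the known concentrations, [Ag⁺]^2 in the denominator gives [Ag⁺] = 1.9 M.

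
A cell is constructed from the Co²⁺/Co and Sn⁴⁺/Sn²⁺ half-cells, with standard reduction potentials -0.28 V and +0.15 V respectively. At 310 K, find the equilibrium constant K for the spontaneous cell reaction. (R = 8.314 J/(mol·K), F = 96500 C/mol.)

E°_cell = +0.15 − (-0.28) = 0.43 V, with n = 2 electrons transferred.
At equilibrium E = 0, so the Nernst equation gives ln K = nFE°/RT = (2)(96500)(0.43)/((8.314)(310)) = 32.20.
K = e^32.20 = 9.6 × 10^13.

9.6 × 10^13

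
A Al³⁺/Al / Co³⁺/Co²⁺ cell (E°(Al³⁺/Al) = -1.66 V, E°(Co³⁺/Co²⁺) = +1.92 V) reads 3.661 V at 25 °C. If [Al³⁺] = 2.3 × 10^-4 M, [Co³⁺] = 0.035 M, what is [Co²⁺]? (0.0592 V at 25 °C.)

From the Nernst equation, log Q = n(E° − E)/0.0592 = 3(3.58 − 3.661)/0.0592 = -4.105, so Q = 7.86 × 10^-5.
With Q = [Al³⁺]·[Co²⁺]^3/[Co³⁺]^3 and the known concentrations, [Co²⁺]^3 in the numerator gives [Co²⁺] = 0.024 M.

0.024 M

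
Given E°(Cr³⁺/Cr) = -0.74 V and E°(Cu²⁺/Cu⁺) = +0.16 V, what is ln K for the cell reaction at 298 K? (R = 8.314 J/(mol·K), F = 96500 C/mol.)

E°_cell = +0.16 − (-0.74) = 0.90 V, with n = 3 electrons transferred.
At equilibrium E = 0, so the Nernst equation gives ln K = nFE°/RT = (3)(96500)(0.90)/((8.314)(298)) = 105.16.

ln K = 105.2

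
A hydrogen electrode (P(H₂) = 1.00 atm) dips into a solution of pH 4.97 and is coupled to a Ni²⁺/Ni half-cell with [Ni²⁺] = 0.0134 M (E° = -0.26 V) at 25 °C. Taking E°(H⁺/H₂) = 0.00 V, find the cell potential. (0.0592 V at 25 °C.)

The hydrogen couple is the cathode, so E°_cell = 0.26 V; n = 2.
[H⁺] = 10^(−4.97) = 1.1 × 10^-5 M, and Q = [Ni²⁺]·P(H₂) / [H⁺]^2 = 1.17 × 10^8.
E = E° − (0.0592/2) log Q = 0.26 − (0.0592/2)(8.067) = 0.021 V.

0.021 V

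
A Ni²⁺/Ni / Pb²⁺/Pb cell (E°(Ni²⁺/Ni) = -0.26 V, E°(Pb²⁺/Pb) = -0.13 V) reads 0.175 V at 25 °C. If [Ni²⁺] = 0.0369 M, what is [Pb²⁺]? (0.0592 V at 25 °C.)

1.2 M

From the Nernst equation, log Q = n(E° − E)/0.0592 = 2(0.13 − 0.175)/0.0592 = -1.520, so Q = 0.0302.
With Q = [Ni²⁺]/[Pb²⁺] and the known concentrations, [Pb²⁺] in the denominator gives [Pb²⁺] = 1.2 M.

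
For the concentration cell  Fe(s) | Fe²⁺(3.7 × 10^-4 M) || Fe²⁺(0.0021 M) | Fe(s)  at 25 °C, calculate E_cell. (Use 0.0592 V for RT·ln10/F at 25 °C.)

0.022 V

Both half-cells are Fe²⁺/Fe, so E°_cell = 0. The concentrated side is the cathode; the cell reaction moves Fe²⁺ from high to low concentration with n = 2.
Q = [Fe²⁺]_dilute/[Fe²⁺]_conc = 3.7 × 10^-4/0.0021 = 0.176.
E = 0 − (0.0592/2) log Q = −(0.0592/2)(-0.754) = 0.0223 V.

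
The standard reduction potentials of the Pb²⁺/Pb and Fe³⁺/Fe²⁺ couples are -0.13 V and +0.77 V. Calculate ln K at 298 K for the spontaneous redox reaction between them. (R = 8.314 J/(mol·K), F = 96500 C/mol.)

ln K = 70.1

E°_cell = +0.77 − (-0.13) = 0.90 V, with n = 2 electrons transferred.
At equilibrium E = 0, so the Nernst equation gives ln K = nFE°/RT = (2)(96500)(0.90)/((8.314)(298)) = 70.11.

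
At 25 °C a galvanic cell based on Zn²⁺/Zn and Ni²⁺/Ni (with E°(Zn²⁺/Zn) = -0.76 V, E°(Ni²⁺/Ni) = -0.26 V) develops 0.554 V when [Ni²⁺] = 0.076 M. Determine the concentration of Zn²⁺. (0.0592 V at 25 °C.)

From the Nernst equation, log Q = n(E° − E)/0.0592 = 2(0.50 − 0.554)/0.0592 = -1.824, so Q = 0.0150.
With Q = [Zn²⁺]/[Ni²⁺] and the known concentrations, [Zn²⁺] in the numerator gives [Zn²⁺] = 0.0011 M.

0.0011 M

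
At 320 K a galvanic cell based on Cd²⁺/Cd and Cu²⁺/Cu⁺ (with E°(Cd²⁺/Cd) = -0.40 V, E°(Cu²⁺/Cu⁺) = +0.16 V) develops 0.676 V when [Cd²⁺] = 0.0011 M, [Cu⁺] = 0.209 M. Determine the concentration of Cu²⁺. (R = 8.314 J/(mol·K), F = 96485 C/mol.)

0.47 M

From the Nernst equation, ln Q = nF(E° − E)/RT = 2×96485×(0.56 − 0.676)/(8.314×320) = -8.414, so Q = 2.22 × 10^-4.
With Q = [Cd²⁺]·[Cu⁺]^2/[Cu²⁺]^2 and the known concentrations, [Cu²⁺]^2 in the denominator gives [Cu²⁺] = 0.47 M.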